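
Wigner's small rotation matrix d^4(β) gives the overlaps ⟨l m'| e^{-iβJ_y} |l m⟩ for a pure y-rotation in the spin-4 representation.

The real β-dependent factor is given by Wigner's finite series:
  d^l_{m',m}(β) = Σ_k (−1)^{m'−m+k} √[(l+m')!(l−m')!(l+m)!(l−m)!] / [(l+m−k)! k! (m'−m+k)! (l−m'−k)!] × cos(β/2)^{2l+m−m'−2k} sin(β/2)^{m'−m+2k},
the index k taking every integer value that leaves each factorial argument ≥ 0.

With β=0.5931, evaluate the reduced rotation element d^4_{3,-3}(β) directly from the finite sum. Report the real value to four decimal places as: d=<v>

d=0.0039

d^4_{3,-3}(β=0.5931) via Wigner's sum:
Half-angle: c=0.956350, s=0.292223. N=√(5040·1·1·5040)=5040.000000
The bounds max(0,m−m')=0 and min(l+m,l−m')=1 give 2 terms
  k=0: (−1)^6·5040.0000/(720)·0.9564^2·0.2922^6 = +0.003987
  k=1: (−1)^7·5040.0000/(5040)·0.9564^0·0.2922^8 = -0.000053
d^4_{3,-3}(0.5931) = +0.003987 -0.000053 = +0.003934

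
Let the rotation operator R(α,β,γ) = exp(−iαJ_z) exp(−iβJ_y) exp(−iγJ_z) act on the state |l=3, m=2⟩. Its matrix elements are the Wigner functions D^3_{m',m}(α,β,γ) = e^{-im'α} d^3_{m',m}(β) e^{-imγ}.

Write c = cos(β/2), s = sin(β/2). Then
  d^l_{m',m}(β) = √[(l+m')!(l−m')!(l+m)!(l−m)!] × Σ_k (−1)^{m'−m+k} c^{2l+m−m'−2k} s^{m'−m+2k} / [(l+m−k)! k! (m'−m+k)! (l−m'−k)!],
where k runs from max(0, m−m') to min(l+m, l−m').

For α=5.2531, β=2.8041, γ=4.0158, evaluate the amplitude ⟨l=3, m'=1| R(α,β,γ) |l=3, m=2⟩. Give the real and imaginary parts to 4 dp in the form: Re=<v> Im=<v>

Re=-0.0213 Im=0.0186

First d^3_{1,2}(β=2.8041), then the phase factors e^{-i(1)α} and e^{-i(2)γ}:
Half-angle: c=0.167947, s=0.985796. N=√(24·2·120·1)=75.894664
Admissible k: 1..2 (factorial args all ≥0)
  k=1: (−1)^0·75.8947/(24)·0.1679^5·0.9858^1 = +0.000417
  k=2: (−1)^1·75.8947/(12)·0.1679^3·0.9858^3 = -0.028702
d^3_{1,2}(2.8041) = +0.000417 -0.028702 = -0.028285
D = (+0.514746+0.857343i)·(-0.028285)·(-0.176686-0.984267i) = -0.021296+0.018615i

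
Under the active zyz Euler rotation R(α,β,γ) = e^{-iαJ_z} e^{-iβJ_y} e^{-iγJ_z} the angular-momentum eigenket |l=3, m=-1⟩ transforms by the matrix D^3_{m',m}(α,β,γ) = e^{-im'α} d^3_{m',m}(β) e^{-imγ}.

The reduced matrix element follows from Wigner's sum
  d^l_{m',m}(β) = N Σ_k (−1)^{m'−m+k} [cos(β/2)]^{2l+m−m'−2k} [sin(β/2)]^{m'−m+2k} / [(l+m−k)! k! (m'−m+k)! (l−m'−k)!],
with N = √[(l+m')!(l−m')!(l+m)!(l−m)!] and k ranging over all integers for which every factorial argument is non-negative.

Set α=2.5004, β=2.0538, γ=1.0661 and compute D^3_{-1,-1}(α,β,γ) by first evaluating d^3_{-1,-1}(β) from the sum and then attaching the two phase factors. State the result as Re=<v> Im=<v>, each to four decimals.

D^3_{-1,-1}(2.5004,2.0538,1.0661) = e^{-i·-1·2.5004}·d^3_{-1,-1}(2.0538)·e^{-i·-1·1.0661}. Compute d first:
c=cos(2.0538/2)=0.517474, s=sin(2.0538/2)=0.855699; N=√[2·24·2·24]=48.000000
The bounds max(0,m−m')=0 and min(l+m,l−m')=2 give 3 terms
  k=0: (−1)^0·48.0000/(48)·0.5175^6·0.8557^0 = +0.019201
  k=1: (−1)^1·48.0000/(6)·0.5175^4·0.8557^2 = -0.420036
  k=2: (−1)^2·48.0000/(8)·0.5175^2·0.8557^4 = +0.861415
d^3_{-1,-1}(2.0538) = +0.019201 -0.420036 +0.861415 = +0.460580
Phases: e^{-i·(-1)·2.5004}=-0.801383+0.598152i, e^{-i·(-1)·1.0661}=+0.483542+0.875321i ⇒ D=-0.419624-0.189868i

Re=-0.4196 Im=-0.1899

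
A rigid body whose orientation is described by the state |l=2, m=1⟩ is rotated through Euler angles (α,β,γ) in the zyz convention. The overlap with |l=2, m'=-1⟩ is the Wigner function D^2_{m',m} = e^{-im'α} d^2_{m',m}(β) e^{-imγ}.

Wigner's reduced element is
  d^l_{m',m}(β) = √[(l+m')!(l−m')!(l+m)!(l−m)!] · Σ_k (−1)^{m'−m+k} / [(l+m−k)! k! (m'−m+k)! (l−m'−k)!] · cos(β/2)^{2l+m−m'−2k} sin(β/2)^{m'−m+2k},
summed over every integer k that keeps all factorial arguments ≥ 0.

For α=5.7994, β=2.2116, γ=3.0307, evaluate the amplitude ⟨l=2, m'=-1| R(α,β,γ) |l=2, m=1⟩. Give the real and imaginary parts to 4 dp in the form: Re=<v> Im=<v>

Split into d^2_{-1,1}(β=2.2116) × two z-phases.
With c≡cos(β/2)=0.448420 and s≡sin(β/2)=0.893823, N=[1·6·6·1]^{1/2}=6.000000
Admissible k: 2..3 (factorial args all ≥0)
  k=2: (−1)^0·6.0000/(2)·0.4484^2·0.8938^2 = +0.481941
  k=3: (−1)^1·6.0000/(6)·0.4484^0·0.8938^4 = -0.638273
d^2_{-1,1}(2.2116) = +0.481941 -0.638273 = -0.156332
Attach z-rotation phases: D = e^{-i(-1)(5.7994)}·(-0.156332)·e^{-i(1)(3.0307)} = +0.145589-0.056954i

Re=0.1456 Im=-0.0570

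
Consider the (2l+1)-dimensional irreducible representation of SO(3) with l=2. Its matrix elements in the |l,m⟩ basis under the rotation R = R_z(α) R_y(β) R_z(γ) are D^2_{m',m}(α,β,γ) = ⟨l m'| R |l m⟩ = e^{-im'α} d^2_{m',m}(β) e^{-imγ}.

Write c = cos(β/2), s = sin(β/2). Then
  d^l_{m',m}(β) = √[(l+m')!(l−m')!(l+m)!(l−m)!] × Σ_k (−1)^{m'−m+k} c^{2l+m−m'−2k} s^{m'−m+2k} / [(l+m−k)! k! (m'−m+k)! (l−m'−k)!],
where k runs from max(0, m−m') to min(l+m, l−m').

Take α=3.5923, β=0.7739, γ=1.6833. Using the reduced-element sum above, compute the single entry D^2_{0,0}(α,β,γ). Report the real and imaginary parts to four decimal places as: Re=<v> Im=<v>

First d^2_{0,0}(β=0.7739), then the phase factors e^{-i(0)α} and e^{-i(0)γ}:
c=cos(0.7739/2)=0.926064, s=sin(0.7739/2)=0.377366; N=√[2·2·2·2]=4.000000
Admissible k: 0..2 (factorial args all ≥0)
  k=0: (−1)^0·4.0000/(4)·0.9261^4·0.3774^0 = +0.735469
  k=1: (−1)^1·4.0000/(1)·0.9261^2·0.3774^2 = -0.488503
  k=2: (−1)^2·4.0000/(4)·0.9261^0·0.3774^4 = +0.020279
d^2_{0,0}(0.7739) = +0.735469 -0.488503 +0.020279 = +0.267246
Phases: e^{-i·(0)·3.5923}=+1.000000+0.000000i, e^{-i·(0)·1.6833}=+1.000000+0.000000i ⇒ D=+0.267246+0.000000i

Re=0.2672 Im=0.0000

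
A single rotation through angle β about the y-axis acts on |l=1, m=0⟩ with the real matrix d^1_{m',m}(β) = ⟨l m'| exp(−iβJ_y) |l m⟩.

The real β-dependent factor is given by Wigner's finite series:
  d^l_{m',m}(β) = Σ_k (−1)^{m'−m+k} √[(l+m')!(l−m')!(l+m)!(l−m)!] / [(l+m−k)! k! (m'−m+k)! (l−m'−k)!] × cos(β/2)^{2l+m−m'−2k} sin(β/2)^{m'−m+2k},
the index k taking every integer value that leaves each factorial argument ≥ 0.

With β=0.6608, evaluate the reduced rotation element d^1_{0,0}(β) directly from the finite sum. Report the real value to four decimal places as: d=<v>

d=0.7895

d^1_{0,0}(β=0.6608) via Wigner's sum:
Half-angle: c=0.945913, s=0.324421. N=√(1·1·1·1)=1.000000
The bounds max(0,m−m')=0 and min(l+m,l−m')=1 give 2 terms
  k=0: (−1)^0·1.0000/(1)·0.9459^2·0.3244^0 = +0.894751
  k=1: (−1)^1·1.0000/(1)·0.9459^0·0.3244^2 = -0.105249
d^1_{0,0}(0.6608) = +0.894751 -0.105249 = +0.789501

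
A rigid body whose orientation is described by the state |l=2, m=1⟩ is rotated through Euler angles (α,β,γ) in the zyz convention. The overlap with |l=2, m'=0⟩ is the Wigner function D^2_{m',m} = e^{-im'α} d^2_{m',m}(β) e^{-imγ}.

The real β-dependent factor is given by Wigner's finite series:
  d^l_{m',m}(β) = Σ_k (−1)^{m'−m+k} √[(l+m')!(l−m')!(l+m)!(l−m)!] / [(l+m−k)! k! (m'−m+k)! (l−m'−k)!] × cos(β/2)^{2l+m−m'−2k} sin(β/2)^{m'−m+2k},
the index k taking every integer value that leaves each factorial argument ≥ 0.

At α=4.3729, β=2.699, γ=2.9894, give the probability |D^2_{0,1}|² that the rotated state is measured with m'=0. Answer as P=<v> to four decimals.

P=0.2247

Split into d^2_{0,1}(β=2.699) × two z-phases.
c=cos(2.699/2)=0.219495, s=sin(2.699/2)=0.975614; N=√[2·2·6·1]=4.898979
k: max(0,(1)−(0))=1 … min(2+(1),2−(0))=2
  k=1: (−1)^0·4.8990/(2)·0.2195^3·0.9756^1 = +0.025271
  k=2: (−1)^1·4.8990/(2)·0.2195^1·0.9756^3 = -0.499267
d^2_{0,1}(2.699) = +0.025271 -0.499267 = -0.473996
|D^2_{0,1}|² = |d^2_{0,1}(β)|² = (-0.473996)² = 0.224672 (the z-rotation phases have unit modulus)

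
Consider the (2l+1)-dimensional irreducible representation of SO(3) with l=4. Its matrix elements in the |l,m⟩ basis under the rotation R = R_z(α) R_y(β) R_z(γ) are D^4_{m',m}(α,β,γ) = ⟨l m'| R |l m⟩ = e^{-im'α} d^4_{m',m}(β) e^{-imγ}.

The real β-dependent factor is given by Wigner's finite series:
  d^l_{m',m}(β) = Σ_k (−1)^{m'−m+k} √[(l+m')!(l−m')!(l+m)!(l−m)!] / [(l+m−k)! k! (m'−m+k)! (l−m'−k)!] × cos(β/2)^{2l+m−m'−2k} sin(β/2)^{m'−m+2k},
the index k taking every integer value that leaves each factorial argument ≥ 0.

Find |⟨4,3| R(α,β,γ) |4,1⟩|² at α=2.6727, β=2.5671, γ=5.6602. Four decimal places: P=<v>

Split into d^4_{3,1}(β=2.5671) × two z-phases.
c=cos(2.5671/2)=0.283312, s=sin(2.5671/2)=0.959028; N=√[5040·1·120·6]=1904.940944
k: max(0,(1)−(3))=0 … min(4+(1),4−(3))=1
  k=0: (−1)^2·1904.9409/(240)·0.2833^6·0.9590^2 = +0.003775
  k=1: (−1)^3·1904.9409/(144)·0.2833^4·0.9590^4 = -0.072095
d^4_{3,1}(2.5671) = +0.003775 -0.072095 = -0.068320
|D^4_{3,1}|² = |d^4_{3,1}(β)|² = (-0.068320)² = 0.004668 (the z-rotation phases have unit modulus)

P=0.0047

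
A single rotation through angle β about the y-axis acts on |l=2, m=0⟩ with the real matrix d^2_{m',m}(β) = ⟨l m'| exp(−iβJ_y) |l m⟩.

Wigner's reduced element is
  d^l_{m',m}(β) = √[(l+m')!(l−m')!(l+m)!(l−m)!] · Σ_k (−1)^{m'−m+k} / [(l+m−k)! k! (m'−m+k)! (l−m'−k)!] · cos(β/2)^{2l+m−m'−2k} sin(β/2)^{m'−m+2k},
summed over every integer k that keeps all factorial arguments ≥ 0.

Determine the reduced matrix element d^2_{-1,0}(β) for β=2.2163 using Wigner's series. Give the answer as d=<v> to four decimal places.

d^2_{-1,0}(β=2.2163) via Wigner's sum:
With c≡cos(β/2)=0.446318 and s≡sin(β/2)=0.894875, N=[1·6·2·2]^{1/2}=4.898979
k∈{1,2} keeps every argument non-negative
  k=1: (−1)^0·4.8990/(2)·0.4463^3·0.8949^1 = +0.194881
  k=2: (−1)^1·4.8990/(2)·0.4463^1·0.8949^3 = -0.783441
d^2_{-1,0}(2.2163) = +0.194881 -0.783441 = -0.588560

d=-0.5886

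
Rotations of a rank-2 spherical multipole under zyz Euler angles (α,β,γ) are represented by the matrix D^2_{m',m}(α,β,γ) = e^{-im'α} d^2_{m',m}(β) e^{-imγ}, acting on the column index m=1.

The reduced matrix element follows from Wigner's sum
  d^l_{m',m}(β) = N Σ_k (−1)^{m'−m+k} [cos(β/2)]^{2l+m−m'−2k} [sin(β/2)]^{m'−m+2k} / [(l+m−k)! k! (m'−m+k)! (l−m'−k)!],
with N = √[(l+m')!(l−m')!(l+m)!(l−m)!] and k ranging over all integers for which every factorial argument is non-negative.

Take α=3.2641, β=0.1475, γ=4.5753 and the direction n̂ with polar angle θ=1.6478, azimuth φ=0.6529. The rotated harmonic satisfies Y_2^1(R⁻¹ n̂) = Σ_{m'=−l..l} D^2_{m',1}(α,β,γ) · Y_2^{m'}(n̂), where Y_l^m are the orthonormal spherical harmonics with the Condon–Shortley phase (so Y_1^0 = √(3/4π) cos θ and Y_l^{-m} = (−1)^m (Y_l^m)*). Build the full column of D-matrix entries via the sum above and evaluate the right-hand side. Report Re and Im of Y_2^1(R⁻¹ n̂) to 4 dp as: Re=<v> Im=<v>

Re=0.0961 Im=-0.1193

Need the full column D^2_{m',1} for m'=−2..2 at α=3.2641, β=0.1475, γ=4.5753.
cos(β/2)=0.997282, sin(β/2)=0.073683
d^2_{-2,1}: single k=3 term ⇒ +0.000798;  D = -0.000298+0.000740i
d^2_{-1,1}: k∈[2..3] ⇒ +0.016199 -0.000029 = +0.016170;  D = +0.004151-0.015628i
d^2_{0,1}: k∈[1..2] ⇒ +0.179018 -0.000977 = +0.178041;  D = -0.024331+0.176371i
d^2_{1,1}: k∈[0..1] ⇒ +0.989171 -0.016199 = +0.972972;  D = +0.014187-0.972868i
d^2_{2,1}: single k=0 term ⇒ -0.146168;  D = -0.015745-0.145317i
Y_2^{m'}(θ=1.6478,φ=0.6529) and Σ D·Y over m':
  (-0.0003+0.0007i)·(+0.1006-0.3706i)  (+0.0042-0.0156i)·(-0.0471+0.0360i)  (-0.0243+0.1764i)·(-0.3098+0.0000i)  (+0.0142-0.9729i)·(+0.0471+0.0360i)  (-0.0157-0.1453i)·(+0.1006+0.3706i)
Y_2^1(R⁻¹ n̂) = +0.096106-0.119297i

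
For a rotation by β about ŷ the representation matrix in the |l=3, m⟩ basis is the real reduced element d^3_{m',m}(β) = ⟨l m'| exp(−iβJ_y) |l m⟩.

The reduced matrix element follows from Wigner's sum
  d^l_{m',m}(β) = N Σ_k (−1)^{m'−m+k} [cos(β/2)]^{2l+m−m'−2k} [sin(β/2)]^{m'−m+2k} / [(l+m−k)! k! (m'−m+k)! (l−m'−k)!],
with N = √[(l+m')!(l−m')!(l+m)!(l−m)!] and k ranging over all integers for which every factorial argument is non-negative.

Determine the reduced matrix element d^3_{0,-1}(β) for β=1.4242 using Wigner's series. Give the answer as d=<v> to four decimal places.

d^3_{0,-1}(β=1.4242) via Wigner's sum:
c=cos(1.4242/2)=0.756991, s=sin(1.4242/2)=0.653425; N=√[6·6·2·24]=41.569219
k: max(0,(-1)−(0))=0 … min(3+(-1),3−(0))=2
  k=0: (−1)^1·41.5692/(12)·0.7570^5·0.6534^1 = -0.562653
  k=1: (−1)^2·41.5692/(4)·0.7570^3·0.6534^3 = +1.257684
  k=2: (−1)^3·41.5692/(12)·0.7570^1·0.6534^5 = -0.312363
d^3_{0,-1}(1.4242) = -0.562653 +1.257684 -0.312363 = +0.382668

d=0.3827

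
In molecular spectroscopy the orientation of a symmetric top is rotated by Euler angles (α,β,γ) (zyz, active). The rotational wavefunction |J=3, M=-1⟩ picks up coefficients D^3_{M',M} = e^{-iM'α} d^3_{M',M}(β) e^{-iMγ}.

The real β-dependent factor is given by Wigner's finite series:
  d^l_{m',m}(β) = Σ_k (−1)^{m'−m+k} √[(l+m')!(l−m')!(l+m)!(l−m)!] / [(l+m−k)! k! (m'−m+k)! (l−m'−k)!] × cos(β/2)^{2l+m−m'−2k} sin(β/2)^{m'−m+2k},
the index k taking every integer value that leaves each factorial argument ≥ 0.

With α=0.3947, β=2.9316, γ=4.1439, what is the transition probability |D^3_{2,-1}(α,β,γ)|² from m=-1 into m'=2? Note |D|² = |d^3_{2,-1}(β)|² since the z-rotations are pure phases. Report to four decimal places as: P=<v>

P=0.0994

D^3_{2,-1}(0.3947,2.9316,4.1439) = e^{-i·2·0.3947}·d^3_{2,-1}(2.9316)·e^{-i·-1·4.1439}. Compute d first:
With c≡cos(β/2)=0.104804 and s≡sin(β/2)=0.994493, N=[120·1·2·24]^{1/2}=75.894664
Admissible k: 0..1 (factorial args all ≥0)
  k=0: (−1)^3·75.8947/(12)·0.1048^3·0.9945^3 = -0.007161
  k=1: (−1)^4·75.8947/(24)·0.1048^1·0.9945^5 = +0.322392
d^3_{2,-1}(2.9316) = -0.007161 +0.322392 = +0.315231
|D^3_{2,-1}|² = |d^3_{2,-1}(β)|² = (+0.315231)² = 0.099371 (the z-rotation phases have unit modulus)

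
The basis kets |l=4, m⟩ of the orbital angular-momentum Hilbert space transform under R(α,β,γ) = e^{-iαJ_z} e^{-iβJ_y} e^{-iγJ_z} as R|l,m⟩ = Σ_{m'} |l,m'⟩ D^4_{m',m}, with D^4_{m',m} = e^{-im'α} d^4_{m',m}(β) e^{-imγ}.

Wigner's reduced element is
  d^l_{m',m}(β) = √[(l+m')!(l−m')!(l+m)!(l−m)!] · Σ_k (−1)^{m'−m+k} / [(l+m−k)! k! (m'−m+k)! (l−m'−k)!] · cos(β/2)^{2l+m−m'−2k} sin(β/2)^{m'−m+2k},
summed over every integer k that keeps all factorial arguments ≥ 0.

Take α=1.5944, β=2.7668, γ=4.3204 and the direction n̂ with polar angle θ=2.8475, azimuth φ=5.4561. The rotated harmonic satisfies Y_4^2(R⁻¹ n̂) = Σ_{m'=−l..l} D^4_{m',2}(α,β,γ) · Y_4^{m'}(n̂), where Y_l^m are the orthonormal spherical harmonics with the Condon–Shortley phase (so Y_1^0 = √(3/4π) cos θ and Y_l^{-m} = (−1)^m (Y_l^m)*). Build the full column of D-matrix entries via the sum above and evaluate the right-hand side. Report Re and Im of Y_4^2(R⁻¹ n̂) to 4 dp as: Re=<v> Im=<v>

Need the full column D^4_{m',2} for m'=−4..4 at α=1.5944, β=2.7668, γ=4.3204.
cos(β/2)=0.186301, sin(β/2)=0.982493
d^4_{-4,2}: single k=6 term ⇒ +0.165191;  D = -0.105456-0.127150i
d^4_{-3,2}: k∈[5..6] ⇒ +0.066448 -0.616007 = -0.549559;  D = +0.414605-0.360718i
d^4_{-2,2}: k∈[4..6] ⇒ +0.016837 -0.374619 +0.868229 = +0.510448;  D = +0.344042+0.377084i
d^4_{-1,2}: k∈[3..5] ⇒ +0.003010 -0.125574 +0.698486 = +0.575921;  D = +0.416171-0.398105i
d^4_{0,2}: k∈[2..4] ⇒ +0.000383 -0.028397 +0.296162 = +0.268148;  D = -0.189878-0.189340i
d^4_{1,2}: k∈[1..3] ⇒ +0.000032 -0.004515 +0.083716 = +0.079234;  D = -0.054607+0.057411i
d^4_{2,2}: k∈[0..2] ⇒ +0.000001 -0.000484 +0.016837 = +0.016354;  D = +0.012113+0.010989i
d^4_{3,2}: k∈[0..1] ⇒ -0.000029 +0.002389 = +0.002361;  D = +0.001544-0.001785i
d^4_{4,2}: single k=0 term ⇒ +0.000214;  D = -0.000165-0.000136i
Y_4^{m'}(θ=2.8475,φ=5.4561) and Σ D·Y over m':
  (-0.1055-0.1272i)·(-0.0031-0.0005i)  (+0.4146-0.3607i)·(+0.0230-0.0179i)  (+0.3440+0.3771i)·(-0.0127+0.1516i)  (+0.4162-0.3981i)·(-0.3032-0.3296i)  (-0.1899-0.1893i)·(+0.5169+0.0000i)  (-0.0546+0.0574i)·(+0.3032-0.3296i)  (+0.0121+0.0110i)·(-0.0127-0.1516i)  (+0.0015-0.0018i)·(-0.0230-0.0179i)  (-0.0002-0.0001i)·(-0.0031+0.0005i)
Y_4^2(R⁻¹ n̂) = -0.409863-0.048796i

Re=-0.4099 Im=-0.0488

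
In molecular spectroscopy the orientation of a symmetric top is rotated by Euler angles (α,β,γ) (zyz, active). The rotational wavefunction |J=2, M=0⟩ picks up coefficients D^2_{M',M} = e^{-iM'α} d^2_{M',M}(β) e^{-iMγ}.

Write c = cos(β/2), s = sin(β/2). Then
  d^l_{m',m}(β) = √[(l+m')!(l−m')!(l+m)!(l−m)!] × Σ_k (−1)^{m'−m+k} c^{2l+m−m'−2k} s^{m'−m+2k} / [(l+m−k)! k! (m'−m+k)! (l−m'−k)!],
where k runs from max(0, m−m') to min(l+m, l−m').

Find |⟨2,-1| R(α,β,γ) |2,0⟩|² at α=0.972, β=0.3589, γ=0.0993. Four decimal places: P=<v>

P=0.1622

First d^2_{-1,0}(β=0.3589), then the phase factors e^{-i(-1)α} and e^{-i(0)γ}:
c=cos(0.3589/2)=0.983942, s=sin(0.3589/2)=0.178488; N=√[1·6·2·2]=4.898979
k: max(0,(0)−(-1))=1 … min(2+(0),2−(-1))=2
  k=1: (−1)^0·4.8990/(2)·0.9839^3·0.1785^1 = +0.416480
  k=2: (−1)^1·4.8990/(2)·0.9839^1·0.1785^3 = -0.013705
d^2_{-1,0}(0.3589) = +0.416480 -0.013705 = +0.402775
|D^2_{-1,0}|² = |d^2_{-1,0}(β)|² = (+0.402775)² = 0.162228 (the z-rotation phases have unit modulus)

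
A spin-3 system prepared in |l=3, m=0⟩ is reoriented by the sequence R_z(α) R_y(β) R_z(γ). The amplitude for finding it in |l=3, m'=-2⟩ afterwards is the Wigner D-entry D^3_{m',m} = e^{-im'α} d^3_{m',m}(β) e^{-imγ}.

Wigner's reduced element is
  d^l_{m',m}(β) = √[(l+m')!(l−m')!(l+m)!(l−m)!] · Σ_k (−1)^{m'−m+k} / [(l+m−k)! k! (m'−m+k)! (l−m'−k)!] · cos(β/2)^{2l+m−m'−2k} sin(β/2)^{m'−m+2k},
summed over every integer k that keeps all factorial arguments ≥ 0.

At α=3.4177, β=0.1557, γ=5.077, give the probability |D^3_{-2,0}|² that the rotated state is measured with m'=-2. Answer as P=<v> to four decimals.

First d^3_{-2,0}(β=0.1557), then the phase factors e^{-i(-2)α} and e^{-i(0)γ}:
With c≡cos(β/2)=0.996971 and s≡sin(β/2)=0.077771, N=[1·120·6·6]^{1/2}=65.726707
k: max(0,(0)−(-2))=2 … min(3+(0),3−(-2))=3
  k=2: (−1)^0·65.7267/(12)·0.9970^4·0.0778^2 = +0.032729
  k=3: (−1)^1·65.7267/(12)·0.9970^2·0.0778^4 = -0.000199
d^3_{-2,0}(0.1557) = +0.032729 -0.000199 = +0.032530
|D^3_{-2,0}|² = |d^3_{-2,0}(β)|² = (+0.032530)² = 0.001058 (the z-rotation phases have unit modulus)

P=0.0011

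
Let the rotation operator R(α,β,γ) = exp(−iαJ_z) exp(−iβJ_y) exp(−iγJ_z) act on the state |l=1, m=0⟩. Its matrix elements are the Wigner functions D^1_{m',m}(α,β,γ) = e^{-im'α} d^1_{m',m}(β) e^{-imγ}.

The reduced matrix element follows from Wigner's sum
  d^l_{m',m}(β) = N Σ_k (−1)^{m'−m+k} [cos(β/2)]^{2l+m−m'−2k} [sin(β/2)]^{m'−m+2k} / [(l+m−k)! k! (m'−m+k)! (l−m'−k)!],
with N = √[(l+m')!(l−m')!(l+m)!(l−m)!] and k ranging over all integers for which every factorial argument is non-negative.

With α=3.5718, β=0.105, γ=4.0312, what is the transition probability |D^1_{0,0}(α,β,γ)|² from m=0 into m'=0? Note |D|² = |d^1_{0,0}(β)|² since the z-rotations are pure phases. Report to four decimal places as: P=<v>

P=0.9890

Split into d^1_{0,0}(β=0.105) × two z-phases.
Half-angle: c=0.998622, s=0.052476. N=√(1·1·1·1)=1.000000
k: max(0,(0)−(0))=0 … min(1+(0),1−(0))=1
  k=0: (−1)^0·1.0000/(1)·0.9986^2·0.0525^0 = +0.997246
  k=1: (−1)^1·1.0000/(1)·0.9986^0·0.0525^2 = -0.002754
d^1_{0,0}(0.105) = +0.997246 -0.002754 = +0.994493
|D^1_{0,0}|² = |d^1_{0,0}(β)|² = (+0.994493)² = 0.989015 (the z-rotation phases have unit modulus)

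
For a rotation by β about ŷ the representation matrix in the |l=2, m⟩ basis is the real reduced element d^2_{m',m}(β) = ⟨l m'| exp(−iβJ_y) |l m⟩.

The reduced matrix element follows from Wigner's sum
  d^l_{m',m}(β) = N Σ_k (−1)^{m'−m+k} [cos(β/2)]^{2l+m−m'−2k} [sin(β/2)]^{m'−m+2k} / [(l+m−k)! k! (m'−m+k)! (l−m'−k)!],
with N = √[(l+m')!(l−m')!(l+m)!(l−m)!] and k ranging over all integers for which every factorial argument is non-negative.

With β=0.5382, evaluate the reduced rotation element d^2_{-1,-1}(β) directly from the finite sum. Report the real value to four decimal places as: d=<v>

d^2_{-1,-1}(β=0.5382) via Wigner's sum:
c=cos(0.5382/2)=0.964011, s=sin(0.5382/2)=0.265864; N=√[1·6·1·6]=6.000000
Admissible k: 0..1 (factorial args all ≥0)
  k=0: (−1)^0·6.0000/(6)·0.9640^4·0.2659^0 = +0.863629
  k=1: (−1)^1·6.0000/(2)·0.9640^2·0.2659^2 = -0.197062
d^2_{-1,-1}(0.5382) = +0.863629 -0.197062 = +0.666567

d=0.6666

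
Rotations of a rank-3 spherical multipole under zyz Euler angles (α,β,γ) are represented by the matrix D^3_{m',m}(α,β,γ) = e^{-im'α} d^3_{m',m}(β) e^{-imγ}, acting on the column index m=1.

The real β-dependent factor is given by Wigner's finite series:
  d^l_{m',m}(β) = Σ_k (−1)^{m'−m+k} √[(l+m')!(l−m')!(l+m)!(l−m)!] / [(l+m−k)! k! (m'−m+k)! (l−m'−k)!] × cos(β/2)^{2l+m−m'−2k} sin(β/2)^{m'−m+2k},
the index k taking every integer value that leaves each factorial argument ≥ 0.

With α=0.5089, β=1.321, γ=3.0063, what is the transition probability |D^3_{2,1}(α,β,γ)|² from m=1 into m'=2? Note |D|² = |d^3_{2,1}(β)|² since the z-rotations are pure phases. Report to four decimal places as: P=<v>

Split into d^3_{2,1}(β=1.321) × two z-phases.
With c≡cos(β/2)=0.789686 and s≡sin(β/2)=0.613512, N=[120·1·24·2]^{1/2}=75.894664
k∈{0,1} keeps every argument non-negative
  k=0: (−1)^1·75.8947/(24)·0.7897^5·0.6135^1 = -0.595791
  k=1: (−1)^2·75.8947/(12)·0.7897^3·0.6135^3 = +0.719219
d^3_{2,1}(1.321) = -0.595791 +0.719219 = +0.123428
|D^3_{2,1}|² = |d^3_{2,1}(β)|² = (+0.123428)² = 0.015235 (the z-rotation phases have unit modulus)

P=0.0152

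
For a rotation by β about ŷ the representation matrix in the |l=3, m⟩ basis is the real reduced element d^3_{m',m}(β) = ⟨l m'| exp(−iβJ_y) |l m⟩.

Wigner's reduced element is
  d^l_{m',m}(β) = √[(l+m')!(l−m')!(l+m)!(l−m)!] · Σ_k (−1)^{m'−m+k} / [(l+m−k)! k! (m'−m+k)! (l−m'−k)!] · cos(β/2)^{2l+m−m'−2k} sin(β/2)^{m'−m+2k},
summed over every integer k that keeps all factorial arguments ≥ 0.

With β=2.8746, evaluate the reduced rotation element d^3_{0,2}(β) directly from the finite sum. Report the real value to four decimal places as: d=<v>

d=-0.0919

d^3_{0,2}(β=2.8746) via Wigner's sum:
With c≡cos(β/2)=0.133100 and s≡sin(β/2)=0.991103, N=[6·6·120·1]^{1/2}=65.726707
k∈{2,3} keeps every argument non-negative
  k=2: (−1)^0·65.7267/(12)·0.1331^4·0.9911^2 = +0.001689
  k=3: (−1)^1·65.7267/(12)·0.1331^2·0.9911^4 = -0.093625
d^3_{0,2}(2.8746) = +0.001689 -0.093625 = -0.091937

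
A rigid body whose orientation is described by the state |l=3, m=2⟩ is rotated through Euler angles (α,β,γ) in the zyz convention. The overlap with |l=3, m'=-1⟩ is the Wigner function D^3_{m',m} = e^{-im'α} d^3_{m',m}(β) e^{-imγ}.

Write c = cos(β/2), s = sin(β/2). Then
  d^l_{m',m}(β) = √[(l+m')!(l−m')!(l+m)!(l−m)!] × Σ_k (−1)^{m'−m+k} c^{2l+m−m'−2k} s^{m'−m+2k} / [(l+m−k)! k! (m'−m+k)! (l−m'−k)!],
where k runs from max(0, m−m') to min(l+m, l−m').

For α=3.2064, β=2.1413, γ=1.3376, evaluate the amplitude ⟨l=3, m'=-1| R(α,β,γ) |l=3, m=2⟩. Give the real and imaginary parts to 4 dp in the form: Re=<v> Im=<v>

D^3_{-1,2}(3.2064,2.1413,1.3376) = e^{-i·-1·3.2064}·d^3_{-1,2}(2.1413)·e^{-i·2·1.3376}. Compute d first:
Half-angle: c=0.479554, s=0.877512. N=√(2·24·120·1)=75.894664
k: max(0,(2)−(-1))=3 … min(3+(2),3−(-1))=4
  k=3: (−1)^0·75.8947/(12)·0.4796^3·0.8775^3 = +0.471305
  k=4: (−1)^1·75.8947/(24)·0.4796^1·0.8775^5 = -0.789049
d^3_{-1,2}(2.1413) = +0.471305 -0.789049 = -0.317743
Phases: e^{-i·(-1)·3.2064}=-0.997901-0.064762i, e^{-i·(2)·1.3376}=-0.893196-0.449667i ⇒ D=-0.273958-0.160959i

Re=-0.2740 Im=-0.1610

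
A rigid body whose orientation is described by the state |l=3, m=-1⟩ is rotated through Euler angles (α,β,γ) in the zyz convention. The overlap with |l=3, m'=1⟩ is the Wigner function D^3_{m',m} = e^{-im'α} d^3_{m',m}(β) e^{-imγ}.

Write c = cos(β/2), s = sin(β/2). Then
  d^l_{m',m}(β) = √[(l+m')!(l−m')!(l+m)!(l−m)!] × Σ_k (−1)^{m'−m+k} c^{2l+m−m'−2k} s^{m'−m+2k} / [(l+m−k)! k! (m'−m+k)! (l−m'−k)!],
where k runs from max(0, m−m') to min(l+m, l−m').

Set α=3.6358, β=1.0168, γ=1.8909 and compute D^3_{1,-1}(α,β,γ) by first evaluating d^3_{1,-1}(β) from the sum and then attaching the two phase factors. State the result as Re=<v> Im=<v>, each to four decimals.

D^3_{1,-1}(3.6358,1.0168,1.8909) = e^{-i·1·3.6358}·d^3_{1,-1}(1.0168)·e^{-i·-1·1.8909}. Compute d first:
With c≡cos(β/2)=0.873524 and s≡sin(β/2)=0.486780, N=[24·2·2·24]^{1/2}=48.000000
Admissible k: 0..2 (factorial args all ≥0)
  k=0: (−1)^2·48.0000/(8)·0.8735^4·0.4868^2 = +0.827785
  k=1: (−1)^3·48.0000/(6)·0.8735^2·0.4868^4 = -0.342746
  k=2: (−1)^4·48.0000/(48)·0.8735^0·0.4868^6 = +0.013304
d^3_{1,-1}(1.0168) = +0.827785 -0.342746 +0.013304 = +0.498344
Phases: e^{-i·(1)·3.6358}=-0.880345+0.474334i, e^{-i·(-1)·1.8909}=-0.314665+0.949203i ⇒ D=-0.086326-0.490810i

Re=-0.0863 Im=-0.4908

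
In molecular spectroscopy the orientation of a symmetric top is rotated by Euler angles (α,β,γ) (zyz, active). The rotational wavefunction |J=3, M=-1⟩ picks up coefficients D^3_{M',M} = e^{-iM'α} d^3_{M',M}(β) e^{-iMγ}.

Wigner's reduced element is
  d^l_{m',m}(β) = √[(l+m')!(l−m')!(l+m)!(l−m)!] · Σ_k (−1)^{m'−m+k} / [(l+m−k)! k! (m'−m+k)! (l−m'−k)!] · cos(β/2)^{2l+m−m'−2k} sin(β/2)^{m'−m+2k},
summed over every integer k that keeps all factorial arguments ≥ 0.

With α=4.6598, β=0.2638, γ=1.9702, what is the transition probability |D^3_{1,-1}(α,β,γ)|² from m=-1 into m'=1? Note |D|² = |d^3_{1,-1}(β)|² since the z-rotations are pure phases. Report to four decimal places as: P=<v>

Split into d^3_{1,-1}(β=0.2638) × two z-phases.
c=cos(0.2638/2)=0.991314, s=sin(0.2638/2)=0.131518; N=√[24·2·2·24]=48.000000
k∈{0,1,2} keeps every argument non-negative
  k=0: (−1)^2·48.0000/(8)·0.9913^4·0.1315^2 = +0.100223
  k=1: (−1)^3·48.0000/(6)·0.9913^2·0.1315^4 = -0.002352
  k=2: (−1)^4·48.0000/(48)·0.9913^0·0.1315^6 = +0.000005
d^3_{1,-1}(0.2638) = +0.100223 -0.002352 +0.000005 = +0.097876
|D^3_{1,-1}|² = |d^3_{1,-1}(β)|² = (+0.097876)² = 0.009580 (the z-rotation phases have unit modulus)

P=0.0096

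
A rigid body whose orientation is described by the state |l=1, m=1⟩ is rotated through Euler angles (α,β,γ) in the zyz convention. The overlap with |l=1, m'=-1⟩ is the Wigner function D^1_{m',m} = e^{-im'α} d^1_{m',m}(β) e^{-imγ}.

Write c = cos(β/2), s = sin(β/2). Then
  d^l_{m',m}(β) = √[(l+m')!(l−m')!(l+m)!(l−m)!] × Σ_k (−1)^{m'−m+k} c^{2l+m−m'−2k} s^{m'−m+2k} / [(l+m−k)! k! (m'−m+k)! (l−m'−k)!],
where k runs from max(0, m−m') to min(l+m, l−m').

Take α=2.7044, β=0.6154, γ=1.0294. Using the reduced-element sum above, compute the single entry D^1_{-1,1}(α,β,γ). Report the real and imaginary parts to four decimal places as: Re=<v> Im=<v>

Re=-0.0095 Im=0.0912

First d^1_{-1,1}(β=0.6154), then the phase factors e^{-i(-1)α} and e^{-i(1)γ}:
Half-angle: c=0.953033, s=0.302867. N=√(1·2·2·1)=2.000000
The bounds max(0,m−m')=2 and min(l+m,l−m')=2 give 1 term
  k=2: (−1)^0·2.0000/(2)·0.9530^0·0.3029^2 = +0.091729
d^1_{-1,1}(0.6154) = +0.091729
Phases: e^{-i·(-1)·2.7044}=-0.905944+0.423398i, e^{-i·(1)·1.0294}=+0.515333-0.856990i ⇒ D=-0.009541+0.091231i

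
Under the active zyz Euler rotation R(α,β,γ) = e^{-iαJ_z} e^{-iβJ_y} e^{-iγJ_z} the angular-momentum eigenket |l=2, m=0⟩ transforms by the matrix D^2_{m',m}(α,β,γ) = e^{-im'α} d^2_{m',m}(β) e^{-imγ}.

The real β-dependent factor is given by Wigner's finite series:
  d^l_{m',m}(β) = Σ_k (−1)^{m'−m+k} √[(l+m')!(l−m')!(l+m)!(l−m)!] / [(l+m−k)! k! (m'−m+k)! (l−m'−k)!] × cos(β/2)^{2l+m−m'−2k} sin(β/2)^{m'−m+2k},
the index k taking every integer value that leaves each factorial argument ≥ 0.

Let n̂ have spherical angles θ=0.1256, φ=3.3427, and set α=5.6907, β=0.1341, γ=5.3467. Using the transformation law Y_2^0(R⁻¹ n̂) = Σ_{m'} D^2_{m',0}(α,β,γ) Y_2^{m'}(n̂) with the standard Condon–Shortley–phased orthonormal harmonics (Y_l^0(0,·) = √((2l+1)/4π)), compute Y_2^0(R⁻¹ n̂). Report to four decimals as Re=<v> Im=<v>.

Need the full column D^2_{m',0} for m'=−2..2 at α=5.6907, β=0.1341, γ=5.3467.
cos(β/2)=0.997753, sin(β/2)=0.067000
d^2_{-2,0}: single k=2 term ⇒ +0.010946;  D = +0.004119-0.010142i
d^2_{-1,0}: k∈[1..2] ⇒ +0.163011 -0.000735 = +0.162276;  D = +0.134617-0.090619i
d^2_{0,0}: k∈[0..2] ⇒ +0.991042 -0.017875 +0.000020 = +0.973187;  D = +0.973187+0.000000i
d^2_{1,0}: k∈[0..1] ⇒ -0.163011 +0.000735 = -0.162276;  D = -0.134617-0.090619i
d^2_{2,0}: single k=0 term ⇒ +0.010946;  D = +0.004119+0.010142i
Y_2^{m'}(θ=0.1256,φ=3.3427) and Σ D·Y over m':
  (+0.0041-0.0101i)·(+0.0056-0.0024i)  (+0.1346-0.0906i)·(-0.0941+0.0192i)  (+0.9732+0.0000i)·(+0.6159+0.0000i)  (-0.1346-0.0906i)·(+0.0941+0.0192i)  (+0.0041+0.0101i)·(+0.0056+0.0024i)
Y_2^0(R⁻¹ n̂) = +0.577565-0.000000i

Re=0.5776 Im=0.0000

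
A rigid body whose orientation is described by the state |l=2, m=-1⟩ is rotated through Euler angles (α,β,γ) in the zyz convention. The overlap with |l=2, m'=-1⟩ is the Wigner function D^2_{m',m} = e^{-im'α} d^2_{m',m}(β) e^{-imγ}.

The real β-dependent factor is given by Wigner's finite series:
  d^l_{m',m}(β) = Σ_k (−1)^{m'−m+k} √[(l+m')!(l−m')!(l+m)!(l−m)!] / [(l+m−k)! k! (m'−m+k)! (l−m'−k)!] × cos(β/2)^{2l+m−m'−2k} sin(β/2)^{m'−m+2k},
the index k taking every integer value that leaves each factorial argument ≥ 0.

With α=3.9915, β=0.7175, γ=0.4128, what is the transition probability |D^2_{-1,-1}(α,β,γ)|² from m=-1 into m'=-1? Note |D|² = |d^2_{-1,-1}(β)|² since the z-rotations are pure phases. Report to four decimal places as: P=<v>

P=0.1975

First d^2_{-1,-1}(β=0.7175), then the phase factors e^{-i(-1)α} and e^{-i(-1)γ}:
c=cos(0.7175/2)=0.936336, s=sin(0.7175/2)=0.351104; N=√[1·6·1·6]=6.000000
k∈{0,1} keeps every argument non-negative
  k=0: (−1)^0·6.0000/(6)·0.9363^4·0.3511^0 = +0.768648
  k=1: (−1)^1·6.0000/(2)·0.9363^2·0.3511^2 = -0.324233
d^2_{-1,-1}(0.7175) = +0.768648 -0.324233 = +0.444416
|D^2_{-1,-1}|² = |d^2_{-1,-1}(β)|² = (+0.444416)² = 0.197505 (the z-rotation phases have unit modulus)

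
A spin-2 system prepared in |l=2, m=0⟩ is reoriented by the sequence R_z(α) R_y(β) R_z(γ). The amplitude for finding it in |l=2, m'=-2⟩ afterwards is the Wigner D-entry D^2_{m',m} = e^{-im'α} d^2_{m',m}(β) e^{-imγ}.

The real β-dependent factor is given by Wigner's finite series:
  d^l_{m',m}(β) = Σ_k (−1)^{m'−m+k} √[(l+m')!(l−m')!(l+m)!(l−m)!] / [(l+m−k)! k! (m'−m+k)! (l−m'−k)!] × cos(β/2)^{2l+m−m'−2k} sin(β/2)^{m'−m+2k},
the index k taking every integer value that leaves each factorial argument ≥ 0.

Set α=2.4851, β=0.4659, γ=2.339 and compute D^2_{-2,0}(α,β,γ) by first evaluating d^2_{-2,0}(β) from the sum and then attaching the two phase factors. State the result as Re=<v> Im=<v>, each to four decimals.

Re=0.0315 Im=-0.1195

Split into d^2_{-2,0}(β=0.4659) × two z-phases.
Half-angle: c=0.972990, s=0.230849. N=√(1·24·2·2)=9.797959
k∈{2} keeps every argument non-negative
  k=2: (−1)^0·9.7980/(4)·0.9730^2·0.2308^2 = +0.123580
d^2_{-2,0}(0.4659) = +0.123580
D = (+0.254965-0.966950i)·(+0.123580)·(+1.000000+0.000000i) = +0.031508-0.119496i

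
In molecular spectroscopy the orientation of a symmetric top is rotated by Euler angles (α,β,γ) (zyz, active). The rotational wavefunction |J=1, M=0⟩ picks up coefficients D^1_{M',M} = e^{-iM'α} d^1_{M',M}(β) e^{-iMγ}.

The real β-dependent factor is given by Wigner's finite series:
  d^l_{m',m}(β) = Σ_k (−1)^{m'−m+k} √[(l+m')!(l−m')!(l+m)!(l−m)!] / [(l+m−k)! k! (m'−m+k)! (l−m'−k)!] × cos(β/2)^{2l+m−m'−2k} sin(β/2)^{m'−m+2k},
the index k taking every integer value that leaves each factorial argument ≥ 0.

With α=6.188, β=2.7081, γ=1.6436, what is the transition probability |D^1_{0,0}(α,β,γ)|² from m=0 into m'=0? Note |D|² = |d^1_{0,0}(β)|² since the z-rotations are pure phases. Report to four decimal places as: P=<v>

P=0.8236

First d^1_{0,0}(β=2.7081), then the phase factors e^{-i(0)α} and e^{-i(0)γ}:
With c≡cos(β/2)=0.215053 and s≡sin(β/2)=0.976602, N=[1·1·1·1]^{1/2}=1.000000
k∈{0,1} keeps every argument non-negative
  k=0: (−1)^0·1.0000/(1)·0.2151^2·0.9766^0 = +0.046248
  k=1: (−1)^1·1.0000/(1)·0.2151^0·0.9766^2 = -0.953752
d^1_{0,0}(2.7081) = +0.046248 -0.953752 = -0.907504
|D^1_{0,0}|² = |d^1_{0,0}(β)|² = (-0.907504)² = 0.823564 (the z-rotation phases have unit modulus)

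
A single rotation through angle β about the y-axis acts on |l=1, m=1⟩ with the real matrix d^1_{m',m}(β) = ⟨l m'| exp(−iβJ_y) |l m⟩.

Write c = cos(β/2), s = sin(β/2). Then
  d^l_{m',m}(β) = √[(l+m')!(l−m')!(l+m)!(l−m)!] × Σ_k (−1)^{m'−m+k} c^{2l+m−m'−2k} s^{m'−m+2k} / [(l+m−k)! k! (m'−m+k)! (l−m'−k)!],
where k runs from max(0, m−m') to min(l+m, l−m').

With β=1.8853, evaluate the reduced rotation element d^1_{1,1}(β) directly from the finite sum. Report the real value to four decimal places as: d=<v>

d^1_{1,1}(β=1.8853) via Wigner's sum:
Half-angle: c=0.587646, s=0.809118. N=√(2·1·2·1)=2.000000
k: max(0,(1)−(1))=0 … min(1+(1),1−(1))=0
  k=0: (−1)^0·2.0000/(2)·0.5876^2·0.8091^0 = +0.345328
d^1_{1,1}(1.8853) = +0.345328

d=0.3453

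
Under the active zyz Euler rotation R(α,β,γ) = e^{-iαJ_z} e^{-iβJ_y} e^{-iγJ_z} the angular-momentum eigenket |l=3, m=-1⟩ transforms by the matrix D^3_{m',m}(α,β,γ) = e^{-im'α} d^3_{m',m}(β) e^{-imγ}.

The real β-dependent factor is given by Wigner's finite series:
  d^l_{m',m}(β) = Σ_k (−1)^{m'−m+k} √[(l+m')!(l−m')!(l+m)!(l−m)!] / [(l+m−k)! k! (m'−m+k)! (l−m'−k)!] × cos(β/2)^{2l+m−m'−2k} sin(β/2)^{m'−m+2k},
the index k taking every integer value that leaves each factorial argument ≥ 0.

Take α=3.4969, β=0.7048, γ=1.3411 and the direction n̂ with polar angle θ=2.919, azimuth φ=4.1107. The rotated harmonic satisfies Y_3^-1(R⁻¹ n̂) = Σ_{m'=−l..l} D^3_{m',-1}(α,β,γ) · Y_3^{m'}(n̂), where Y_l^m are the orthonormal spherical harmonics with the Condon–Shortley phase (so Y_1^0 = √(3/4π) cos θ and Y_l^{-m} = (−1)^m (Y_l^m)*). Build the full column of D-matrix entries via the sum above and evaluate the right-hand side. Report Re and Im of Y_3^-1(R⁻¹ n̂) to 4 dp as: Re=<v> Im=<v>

Re=0.0927 Im=0.2233

Need the full column D^3_{m',-1} for m'=−3..3 at α=3.4969, β=0.7048, γ=1.3411.
cos(β/2)=0.938547, sin(β/2)=0.345151
d^3_{-3,-1}: single k=2 term ⇒ +0.358005;  D = +0.265682-0.239959i
d^3_{-2,-1}: k∈[1..2] ⇒ +0.794858 -0.214994 = +0.579864;  D = -0.268241+0.514091i
d^3_{-1,-1}: k∈[0..2] ⇒ +0.683497 -0.739492 +0.075007 = +0.019012;  D = +0.002382-0.018862i
d^3_{0,-1}: k∈[0..2] ⇒ -0.870724 +0.353272 -0.015926 = -0.533378;  D = -0.121440-0.519369i
d^3_{1,-1}: k∈[0..2] ⇒ +0.554619 -0.100009 +0.001691 = +0.456300;  D = -0.251970-0.380422i
d^3_{2,-1}: k∈[0..1] ⇒ -0.214994 +0.014538 = -0.200456;  D = -0.161917-0.118176i
d^3_{3,-1}: single k=0 term ⇒ +0.048417;  D = -0.046595-0.013156i
Y_3^{m'}(θ=2.919,φ=4.1107) and Σ D·Y over m':
  (+0.2657-0.2400i)·(+0.0044+0.0010i)  (-0.2682+0.5141i)·(+0.0174+0.0453i)  (+0.0024-0.0189i)·(-0.1517+0.2209i)  (-0.1214-0.5194i)·(-0.6392+0.0000i)  (-0.2520-0.3804i)·(+0.1517+0.2209i)  (-0.1619-0.1182i)·(+0.0174-0.0453i)  (-0.0466-0.0132i)·(-0.0044+0.0010i)
Y_3^-1(R⁻¹ n̂) = +0.092718+0.223344i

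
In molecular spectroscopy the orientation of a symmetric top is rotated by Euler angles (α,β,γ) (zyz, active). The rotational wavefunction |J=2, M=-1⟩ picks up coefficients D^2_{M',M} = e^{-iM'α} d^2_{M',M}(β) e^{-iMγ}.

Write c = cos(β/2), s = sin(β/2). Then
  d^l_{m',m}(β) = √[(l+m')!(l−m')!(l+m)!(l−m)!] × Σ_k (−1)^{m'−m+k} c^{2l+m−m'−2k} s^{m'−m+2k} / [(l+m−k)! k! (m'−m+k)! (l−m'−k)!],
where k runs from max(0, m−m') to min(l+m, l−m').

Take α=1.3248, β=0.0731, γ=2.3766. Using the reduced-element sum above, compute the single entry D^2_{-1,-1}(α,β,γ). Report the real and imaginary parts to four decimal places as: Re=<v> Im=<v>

Re=-0.8417 Im=-0.5275

Split into d^2_{-1,-1}(β=0.0731) × two z-phases.
With c≡cos(β/2)=0.999332 and s≡sin(β/2)=0.036542, N=[1·6·1·6]^{1/2}=6.000000
k: max(0,(-1)−(-1))=0 … min(2+(-1),2−(-1))=1
  k=0: (−1)^0·6.0000/(6)·0.9993^4·0.0365^0 = +0.997331
  k=1: (−1)^1·6.0000/(2)·0.9993^2·0.0365^2 = -0.004001
d^2_{-1,-1}(0.0731) = +0.997331 -0.004001 = +0.993331
Attach z-rotation phases: D = e^{-i(-1)(1.3248)}·(+0.993331)·e^{-i(-1)(2.3766)} = -0.841706-0.527481i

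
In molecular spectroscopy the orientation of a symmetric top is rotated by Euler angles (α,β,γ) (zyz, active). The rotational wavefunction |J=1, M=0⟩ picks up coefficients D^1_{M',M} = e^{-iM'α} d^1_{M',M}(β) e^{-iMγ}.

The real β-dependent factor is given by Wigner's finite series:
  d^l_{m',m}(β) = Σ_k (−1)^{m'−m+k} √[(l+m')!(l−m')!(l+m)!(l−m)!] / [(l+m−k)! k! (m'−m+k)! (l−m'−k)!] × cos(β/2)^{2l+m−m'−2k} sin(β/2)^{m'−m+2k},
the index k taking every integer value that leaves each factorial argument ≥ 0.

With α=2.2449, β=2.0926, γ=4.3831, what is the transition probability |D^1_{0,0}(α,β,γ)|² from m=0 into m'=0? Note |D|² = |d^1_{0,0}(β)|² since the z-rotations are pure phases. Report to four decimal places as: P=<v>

First d^1_{0,0}(β=2.0926), then the phase factors e^{-i(0)α} and e^{-i(0)γ}:
Half-angle: c=0.500777, s=0.865576. N=√(1·1·1·1)=1.000000
k∈{0,1} keeps every argument non-negative
  k=0: (−1)^0·1.0000/(1)·0.5008^2·0.8656^0 = +0.250778
  k=1: (−1)^1·1.0000/(1)·0.5008^0·0.8656^2 = -0.749222
d^1_{0,0}(2.0926) = +0.250778 -0.749222 = -0.498445
|D^1_{0,0}|² = |d^1_{0,0}(β)|² = (-0.498445)² = 0.248447 (the z-rotation phases have unit modulus)

P=0.2484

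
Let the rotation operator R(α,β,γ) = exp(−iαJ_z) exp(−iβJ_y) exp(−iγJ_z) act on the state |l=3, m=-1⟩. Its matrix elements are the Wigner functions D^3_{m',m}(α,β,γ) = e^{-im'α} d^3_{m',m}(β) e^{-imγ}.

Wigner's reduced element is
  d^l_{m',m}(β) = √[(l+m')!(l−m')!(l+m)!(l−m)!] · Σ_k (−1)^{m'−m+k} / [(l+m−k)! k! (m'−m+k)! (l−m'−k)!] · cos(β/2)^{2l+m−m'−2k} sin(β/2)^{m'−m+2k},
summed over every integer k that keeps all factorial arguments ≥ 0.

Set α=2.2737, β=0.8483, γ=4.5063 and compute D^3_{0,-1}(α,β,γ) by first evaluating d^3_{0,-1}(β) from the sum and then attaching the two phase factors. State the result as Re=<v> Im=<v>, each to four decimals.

Split into d^3_{0,-1}(β=0.8483) × two z-phases.
With c≡cos(β/2)=0.911389 and s≡sin(β/2)=0.411546, N=[6·6·2·24]^{1/2}=41.569219
k: max(0,(-1)−(0))=0 … min(3+(-1),3−(0))=2
  k=0: (−1)^1·41.5692/(12)·0.9114^5·0.4115^1 = -0.896454
  k=1: (−1)^2·41.5692/(4)·0.9114^3·0.4115^3 = +0.548377
  k=2: (−1)^3·41.5692/(12)·0.9114^1·0.4115^5 = -0.037272
d^3_{0,-1}(0.8483) = -0.896454 +0.548377 -0.037272 = -0.385349
D = (+1.000000+0.000000i)·(-0.385349)·(-0.204633-0.978839i) = +0.078855+0.377195i

Re=0.0789 Im=0.3772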